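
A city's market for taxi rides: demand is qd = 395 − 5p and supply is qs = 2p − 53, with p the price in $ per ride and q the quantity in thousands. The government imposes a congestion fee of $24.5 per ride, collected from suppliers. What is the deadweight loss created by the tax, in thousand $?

Before the tax: set 395 − 5p = 2p − 53 → p* = $64, q* = 75.
With the tax collected from suppliers, supply shifts: qs = 2(p − 24.5) − 53.
New equilibrium: consumers pay $71, suppliers receive $46.5, q = 40. (Wedge: pb − ps = 24.5.)
Quantity falls by |ΔQ| = |75 − 40| = 35.
DWL = ½ · t · |ΔQ| = ½ · 24.5 · 35 = $428.75.

Deadweight loss = $428.75 thousand.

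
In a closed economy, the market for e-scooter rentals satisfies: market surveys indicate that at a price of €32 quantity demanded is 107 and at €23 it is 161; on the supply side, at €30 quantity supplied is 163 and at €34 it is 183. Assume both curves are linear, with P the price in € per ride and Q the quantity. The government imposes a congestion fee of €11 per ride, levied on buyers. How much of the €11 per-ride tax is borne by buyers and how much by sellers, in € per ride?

Demand slope: (161 − 107)/(23 − 32) = -6, so Qd = 299 − 6P.
Supply slope: (183 − 163)/(34 − 30) = 5, so Qs = 5P + 13.
Without the tax, 299 − 6P = 5P + 13 gives 11P = 286, so P* = €26 and Q* = 143.
With the tax collected from buyers, demand (in seller-price terms) shifts: Qd = 299 − 6(P + 11).
New equilibrium: buyers pay €31, sellers receive €20, Q = 113. (Wedge: Pb − Ps = 11.)
Burden on buyers: €5; on sellers: €6. (They sum to €11.)
The less price-elastic side of the market bears the larger share of a per-unit tax.

Buyers bear €5 per ride; sellers bear €6 per ride.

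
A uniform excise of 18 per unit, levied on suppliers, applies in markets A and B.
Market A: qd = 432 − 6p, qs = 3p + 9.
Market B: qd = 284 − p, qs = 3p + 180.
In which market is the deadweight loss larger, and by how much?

Market A: pre-tax p* = 47, q* = 150; post-tax q = 114; deadweight loss = 324.
Market B: pre-tax p* = 26, q* = 258; post-tax q = 244.5; deadweight loss = 121.5.
Difference: 324 vs 121.5 → market A is larger by 202.5.

Market A, by 202.5.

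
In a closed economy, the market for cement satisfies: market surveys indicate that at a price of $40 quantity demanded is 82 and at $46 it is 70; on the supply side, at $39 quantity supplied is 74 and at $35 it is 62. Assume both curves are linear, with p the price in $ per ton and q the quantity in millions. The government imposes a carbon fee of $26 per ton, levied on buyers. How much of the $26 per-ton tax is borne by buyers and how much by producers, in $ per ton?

Demand slope: (70 − 82)/(46 − 40) = -2, so qd = 162 − 2p.
Supply slope: (62 − 74)/(35 − 39) = 3, so qs = 3p − 43.
Before the tax: set 162 − 2p = 3p − 43 → p* = $41, q* = 80.
With the tax collected from buyers, demand (in seller-price terms) shifts: qd = 162 − 2(p + 26).
New equilibrium: buyers pay $56.6, producers receive $30.6, q = 48.8. (Wedge: pb − ps = 26.)
Burden on buyers: $15.6; on producers: $10.4. (They sum to $26.)
The less price-elastic side of the market bears the larger share of a per-unit tax.

Buyers bear $15.6 per ton; producers bear $10.4 per ton.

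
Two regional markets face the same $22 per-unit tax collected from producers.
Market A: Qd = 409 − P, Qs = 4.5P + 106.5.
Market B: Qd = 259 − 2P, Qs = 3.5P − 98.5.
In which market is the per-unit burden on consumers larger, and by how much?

Market A, by $4.

Market A: pre-tax P* = $55, Q* = 354; post-tax Q = 336; per-unit burden on consumers = $18.
Market B: pre-tax P* = $65, Q* = 129; post-tax Q = 101; per-unit burden on consumers = $14.
Difference: $18 vs $14 → market A is larger by $4.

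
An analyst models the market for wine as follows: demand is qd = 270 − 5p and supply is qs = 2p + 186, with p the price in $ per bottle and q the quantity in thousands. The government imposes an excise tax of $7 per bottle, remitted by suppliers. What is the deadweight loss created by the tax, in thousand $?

Without the tax, 270 − 5p = 2p + 186 gives 7p = 84, so p* = $12 and q* = 210.
With the tax collected from suppliers, supply shifts: qs = 2(p − 7) + 186.
Solving gives q = 200 with consumers paying $14 and suppliers receiving $7 (the $7 wedge).
Quantity falls by |ΔQ| = |210 − 200| = 10.
DWL = ½ · t · |ΔQ| = ½ · 7 · 10 = $35.

Deadweight loss = $35 thousand.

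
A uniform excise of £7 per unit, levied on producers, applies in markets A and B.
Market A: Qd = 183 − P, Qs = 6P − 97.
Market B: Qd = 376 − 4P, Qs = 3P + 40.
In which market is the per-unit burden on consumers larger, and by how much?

Market A, by £3.

Market A: pre-tax P* = £40, Q* = 143; post-tax Q = 137; per-unit burden on consumers = £6.
Market B: pre-tax P* = £48, Q* = 184; post-tax Q = 172; per-unit burden on consumers = £3.
Difference: £6 vs £3 → market A is larger by £3.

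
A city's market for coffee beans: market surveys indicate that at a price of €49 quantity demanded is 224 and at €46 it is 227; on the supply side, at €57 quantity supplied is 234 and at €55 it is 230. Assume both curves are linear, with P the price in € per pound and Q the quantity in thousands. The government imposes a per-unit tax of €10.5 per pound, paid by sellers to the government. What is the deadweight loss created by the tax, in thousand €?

Deadweight loss = €36.75 thousand.

Demand slope: (227 − 224)/(46 − 49) = -1, so Qd = 273 − P.
Supply slope: (230 − 234)/(55 − 57) = 2, so Qs = 2P + 120.
Before the tax: set 273 − P = 2P + 120 → P* = €51, Q* = 222.
With the tax collected from sellers, supply shifts: Qs = 2(P − 10.5) + 120.
New equilibrium: consumers pay €58, sellers receive €47.5, Q = 215. (Wedge: Pb − Ps = 10.5.)
Quantity falls by |ΔQ| = |222 − 215| = 7.
DWL = ½ · t · |ΔQ| = ½ · 10.5 · 7 = €36.75.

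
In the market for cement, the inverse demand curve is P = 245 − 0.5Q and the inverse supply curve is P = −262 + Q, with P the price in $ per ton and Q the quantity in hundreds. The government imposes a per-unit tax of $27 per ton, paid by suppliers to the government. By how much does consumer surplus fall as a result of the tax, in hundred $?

Inverting to Q(P) form: Qd = 490 − 2P; Qs = P + 262.
Without the tax, 490 − 2P = P + 262 gives 3P = 228, so P* = $76 and Q* = 338.
With the tax collected from suppliers, supply shifts: Qs = (P − 27) + 262.
New equilibrium: buyers pay $85, suppliers receive $58, Q = 320. (Wedge: Pb − Ps = 27.)
ΔCS is the trapezoid between Q = 320 and Q = 338 of height $9: ½ · (338 + 320) · 9 = $2961.

Consumer surplus falls by $2961 hundred.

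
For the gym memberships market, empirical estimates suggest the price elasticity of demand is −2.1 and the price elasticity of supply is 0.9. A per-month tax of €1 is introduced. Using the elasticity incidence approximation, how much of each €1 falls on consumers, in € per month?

Consumers bear ≈ €0.3 per month.

Incidence ratio: consumers' share ≈ εs / (εs + |εd|) = 0.9 / (0.9 + 2.1) = 0.3.
So consumers bear ≈ 0.3 × €1 = €0.3; suppliers bear €0.7.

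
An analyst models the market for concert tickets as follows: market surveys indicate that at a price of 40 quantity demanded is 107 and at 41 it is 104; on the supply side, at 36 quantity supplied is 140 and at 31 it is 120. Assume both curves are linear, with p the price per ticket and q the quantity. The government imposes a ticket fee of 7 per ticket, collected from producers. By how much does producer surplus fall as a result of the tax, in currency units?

Producer surplus falls by 366.

Demand slope: (104 − 107)/(41 − 40) = -3, so qd = 227 − 3p.
Supply slope: (120 − 140)/(31 − 36) = 4, so qs = 4p − 4.
Before the tax: set 227 − 3p = 4p − 4 → p* = 33, q* = 128.
With the tax collected from producers, supply shifts: qs = 4(p − 7) − 4.
New equilibrium: buyers pay 37, producers receive 30, q = 116. (Wedge: pb − ps = 7.)
ΔPS is the trapezoid between Q = 116 and Q = 128 of height 3: ½ · (128 + 116) · 3 = 366.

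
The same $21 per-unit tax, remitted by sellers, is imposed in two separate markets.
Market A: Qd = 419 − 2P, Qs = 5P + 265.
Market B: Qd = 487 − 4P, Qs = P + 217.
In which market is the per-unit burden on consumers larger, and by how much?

Market A: pre-tax P* = $22, Q* = 375; post-tax Q = 345; per-unit burden on consumers = $15.
Market B: pre-tax P* = $54, Q* = 271; post-tax Q = 254.2; per-unit burden on consumers = $4.2.
Difference: $15 vs $4.2 → market A is larger by $10.8.

Market A, by $10.8.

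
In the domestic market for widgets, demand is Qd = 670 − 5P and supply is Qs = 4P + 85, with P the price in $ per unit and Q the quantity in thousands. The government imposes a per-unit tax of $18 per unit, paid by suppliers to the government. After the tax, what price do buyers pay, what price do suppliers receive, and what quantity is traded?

Buyers pay $73; suppliers receive $55; quantity = 305.

Before the tax: set 670 − 5P = 4P + 85 → P* = $65, Q* = 345.
With the tax collected from suppliers, supply shifts: Qs = 4(P − 18) + 85.
New equilibrium: buyers pay $73, suppliers receive $55, Q = 305. (Wedge: Pb − Ps = 18.)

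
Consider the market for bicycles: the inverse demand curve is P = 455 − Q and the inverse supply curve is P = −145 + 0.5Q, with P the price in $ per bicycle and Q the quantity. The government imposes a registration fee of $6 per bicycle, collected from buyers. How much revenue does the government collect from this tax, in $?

Tax revenue = $2376.

Rewrite in direct form: Qd = 455 − P and Qs = 2P + 290.
Before the tax: set 455 − P = 2P + 290 → P* = $55, Q* = 400.
With the tax collected from buyers, demand (in seller-price terms) shifts: Qd = 455 − (P + 6).
New equilibrium: buyers pay $59, sellers receive $53, Q = 396. (Wedge: Pb − Ps = 6.)
Revenue = t · Q = 6 · 396 = $2376.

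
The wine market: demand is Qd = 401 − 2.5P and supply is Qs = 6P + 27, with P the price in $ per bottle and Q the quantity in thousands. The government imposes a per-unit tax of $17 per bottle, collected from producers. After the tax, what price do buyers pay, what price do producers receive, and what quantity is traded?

Buyers pay $56; producers receive $39; quantity = 261.

Before the tax: set 401 − 2.5P = 6P + 27 → P* = $44, Q* = 291.
With the tax collected from producers, supply shifts: Qs = 6(P − 17) + 27.
New equilibrium: buyers pay $56, producers receive $39, Q = 261. (Wedge: Pb − Ps = 17.)
The less price-elastic side of the market bears the larger share of a per-unit tax.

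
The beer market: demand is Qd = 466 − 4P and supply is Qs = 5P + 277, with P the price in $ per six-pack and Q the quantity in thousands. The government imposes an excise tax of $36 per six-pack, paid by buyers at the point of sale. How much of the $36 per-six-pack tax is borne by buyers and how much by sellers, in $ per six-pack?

Buyers bear $20 per six-pack; sellers bear $16 per six-pack.

Before the tax: set 466 − 4P = 5P + 277 → P* = $21, Q* = 382.
With the tax collected from buyers, demand (in seller-price terms) shifts: Qd = 466 − 4(P + 36).
New equilibrium: buyers pay $41, sellers receive $5, Q = 302. (Wedge: Pb − Ps = 36.)
Burden on buyers: $20; on sellers: $16. (They sum to $36.)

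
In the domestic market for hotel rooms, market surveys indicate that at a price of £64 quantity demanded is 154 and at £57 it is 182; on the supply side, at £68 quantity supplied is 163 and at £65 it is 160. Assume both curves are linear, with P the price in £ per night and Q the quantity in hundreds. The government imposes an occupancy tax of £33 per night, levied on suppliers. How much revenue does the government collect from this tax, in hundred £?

Demand slope: (182 − 154)/(57 − 64) = -4, so Qd = 410 − 4P.
Supply slope: (160 − 163)/(65 − 68) = 1, so Qs = P + 95.
Before the tax: set 410 − 4P = P + 95 → P* = £63, Q* = 158.
With the tax collected from suppliers, supply shifts: Qs = (P − 33) + 95.
New equilibrium: buyers pay £69.6, suppliers receive £36.6, Q = 131.6. (Wedge: Pb − Ps = 33.)
Revenue = t · Q = 33 · 131.6 = £4342.8.

Tax revenue = £4342.8 hundred.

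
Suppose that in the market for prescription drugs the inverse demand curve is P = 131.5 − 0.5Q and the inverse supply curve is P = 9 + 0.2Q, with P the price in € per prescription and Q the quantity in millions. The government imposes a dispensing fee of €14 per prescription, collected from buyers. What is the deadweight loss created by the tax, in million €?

Rewrite in direct form: Qd = 263 − 2P and Qs = 5P − 45.
Before the tax: set 263 − 2P = 5P − 45 → P* = €44, Q* = 175.
With the tax collected from buyers, demand (in seller-price terms) shifts: Qd = 263 − 2(P + 14).
New equilibrium: buyers pay €54, sellers receive €40, Q = 155. (Wedge: Pb − Ps = 14.)
Quantity falls by |ΔQ| = |175 − 155| = 20.
DWL = ½ · t · |ΔQ| = ½ · 14 · 20 = €140.

Deadweight loss = €140 million.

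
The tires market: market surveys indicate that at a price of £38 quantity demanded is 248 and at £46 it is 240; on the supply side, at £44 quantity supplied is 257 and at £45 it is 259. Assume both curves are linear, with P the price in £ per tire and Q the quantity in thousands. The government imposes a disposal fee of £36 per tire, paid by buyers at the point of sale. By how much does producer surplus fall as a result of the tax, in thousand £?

Demand slope: (240 − 248)/(46 − 38) = -1, so Qd = 286 − P.
Supply slope: (259 − 257)/(45 − 44) = 2, so Qs = 2P + 169.
Before the tax: set 286 − P = 2P + 169 → P* = £39, Q* = 247.
With the tax collected from buyers, demand (in seller-price terms) shifts: Qd = 286 − (P + 36).
Solving gives Q = 223 with buyers paying £63 and producers receiving £27 (the £36 wedge).
ΔPS is the trapezoid between Q = 223 and Q = 247 of height £12: ½ · (247 + 223) · 12 = £2820.

Producer surplus falls by £2820 thousand.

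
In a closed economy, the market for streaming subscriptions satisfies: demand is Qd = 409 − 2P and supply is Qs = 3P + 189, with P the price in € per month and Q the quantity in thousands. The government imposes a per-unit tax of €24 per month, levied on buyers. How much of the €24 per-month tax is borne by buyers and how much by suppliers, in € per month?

Buyers bear €14.4 per month; suppliers bear €9.6 per month.

Without the tax, 409 − 2P = 3P + 189 gives 5P = 220, so P* = €44 and Q* = 321.
With the tax collected from buyers, demand (in seller-price terms) shifts: Qd = 409 − 2(P + 24).
New equilibrium: buyers pay €58.4, suppliers receive €34.4, Q = 292.2. (Wedge: Pb − Ps = 24.)
Burden on buyers: €14.4; on suppliers: €9.6. (They sum to €24.)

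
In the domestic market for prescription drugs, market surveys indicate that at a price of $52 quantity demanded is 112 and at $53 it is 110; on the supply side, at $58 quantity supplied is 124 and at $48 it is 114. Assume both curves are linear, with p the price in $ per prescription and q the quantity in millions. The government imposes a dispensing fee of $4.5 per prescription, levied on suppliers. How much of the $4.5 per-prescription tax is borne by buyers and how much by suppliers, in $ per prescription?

Buyers bear $1.5 per prescription; suppliers bear $3 per prescription.

Demand slope: (110 − 112)/(53 − 52) = -2, so qd = 216 − 2p.
Supply slope: (114 − 124)/(48 − 58) = 1, so qs = p + 66.
Before the tax: set 216 − 2p = p + 66 → p* = $50, q* = 116.
With the tax collected from suppliers, supply shifts: qs = (p − 4.5) + 66.
Solving gives q = 113 with buyers paying $51.5 and suppliers receiving $47 (the $4.5 wedge).
Burden on buyers: $1.5; on suppliers: $3. (They sum to $4.5.)
The less price-elastic side of the market bears the larger share of a per-unit tax.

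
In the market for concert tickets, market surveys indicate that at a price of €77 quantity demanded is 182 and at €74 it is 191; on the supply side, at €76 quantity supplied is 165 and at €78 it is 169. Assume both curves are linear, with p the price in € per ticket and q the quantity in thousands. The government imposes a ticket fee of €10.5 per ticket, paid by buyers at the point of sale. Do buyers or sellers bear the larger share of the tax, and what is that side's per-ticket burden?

Sellers bear the larger share: €6.3 per ticket.

Demand slope: (191 − 182)/(74 − 77) = -3, so qd = 413 − 3p.
Supply slope: (169 − 165)/(78 − 76) = 2, so qs = 2p + 13.
Without the tax, 413 − 3p = 2p + 13 gives 5p = 400, so p* = €80 and q* = 173.
With the tax collected from buyers, demand (in seller-price terms) shifts: qd = 413 − 3(p + 10.5).
New equilibrium: buyers pay €84.2, sellers receive €73.7, q = 160.4. (Wedge: pb − ps = 10.5.)
Per-ticket burden: buyers €4.2, sellers €6.3.
Sellers take the larger share because supply is less price-elastic here (demand slope 3 vs supply slope 2).
The less price-elastic side of the market bears the larger share of a per-unit tax.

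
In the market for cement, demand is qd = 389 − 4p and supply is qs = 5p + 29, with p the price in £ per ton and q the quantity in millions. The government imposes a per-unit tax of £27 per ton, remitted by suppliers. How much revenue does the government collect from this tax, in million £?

Tax revenue = £4563 million.

Without the tax, 389 − 4p = 5p + 29 gives 9p = 360, so p* = £40 and q* = 229.
With the tax collected from suppliers, supply shifts: qs = 5(p − 27) + 29.
Solving gives q = 169 with buyers paying £55 and suppliers receiving £28 (the £27 wedge).
Revenue = t · Q = 27 · 169 = £4563.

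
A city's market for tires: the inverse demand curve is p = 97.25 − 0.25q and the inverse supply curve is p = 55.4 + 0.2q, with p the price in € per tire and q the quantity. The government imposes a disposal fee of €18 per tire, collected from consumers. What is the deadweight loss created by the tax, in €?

Deadweight loss = €360.

Inverting to q(p) form: qd = 389 − 4p; qs = 5p − 277.
Without the tax, 389 − 4p = 5p − 277 gives 9p = 666, so p* = €74 and q* = 93.
With the tax collected from consumers, demand (in seller-price terms) shifts: qd = 389 − 4(p + 18).
New equilibrium: consumers pay €84, sellers receive €66, q = 53. (Wedge: pb − ps = 18.)
Quantity falls by |ΔQ| = |93 − 53| = 40.
DWL = ½ · t · |ΔQ| = ½ · 18 · 40 = €360.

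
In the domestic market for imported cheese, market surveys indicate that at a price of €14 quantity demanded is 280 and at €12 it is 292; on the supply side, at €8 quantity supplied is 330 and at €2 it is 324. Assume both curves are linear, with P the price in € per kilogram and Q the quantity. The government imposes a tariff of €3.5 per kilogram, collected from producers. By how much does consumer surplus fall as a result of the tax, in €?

Demand slope: (292 − 280)/(12 − 14) = -6, so Qd = 364 − 6P.
Supply slope: (324 − 330)/(2 − 8) = 1, so Qs = P + 322.
Before the tax: set 364 − 6P = P + 322 → P* = €6, Q* = 328.
With the tax collected from producers, supply shifts: Qs = (P − 3.5) + 322.
Solving gives Q = 325 with consumers paying €6.5 and producers receiving €3 (the €3.5 wedge).
ΔCS is the trapezoid between Q = 325 and Q = 328 of height €0.5: ½ · (328 + 325) · 0.5 = €163.25.

Consumer surplus falls by €163.25.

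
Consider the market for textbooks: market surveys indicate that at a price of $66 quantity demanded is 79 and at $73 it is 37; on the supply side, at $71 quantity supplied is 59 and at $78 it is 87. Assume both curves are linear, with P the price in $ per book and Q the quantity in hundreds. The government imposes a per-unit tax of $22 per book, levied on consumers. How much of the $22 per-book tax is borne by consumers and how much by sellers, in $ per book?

Demand slope: (37 − 79)/(73 − 66) = -6, so Qd = 475 − 6P.
Supply slope: (87 − 59)/(78 − 71) = 4, so Qs = 4P − 225.
Before the tax: set 475 − 6P = 4P − 225 → P* = $70, Q* = 55.
With the tax collected from consumers, demand (in seller-price terms) shifts: Qd = 475 − 6(P + 22).
New equilibrium: consumers pay $78.8, sellers receive $56.8, Q = 2.2. (Wedge: Pb − Ps = 22.)
Burden on consumers: $8.8; on sellers: $13.2. (They sum to $22.)

Consumers bear $8.8 per book; sellers bear $13.2 per book.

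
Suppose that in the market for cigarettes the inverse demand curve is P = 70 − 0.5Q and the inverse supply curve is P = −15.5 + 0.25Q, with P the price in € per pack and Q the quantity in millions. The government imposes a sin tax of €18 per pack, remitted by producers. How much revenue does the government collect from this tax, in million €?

Tax revenue = €1620 million.

Rewrite in direct form: Qd = 140 − 2P and Qs = 4P + 62.
Before the tax: set 140 − 2P = 4P + 62 → P* = €13, Q* = 114.
With the tax collected from producers, supply shifts: Qs = 4(P − 18) + 62.
New equilibrium: consumers pay €25, producers receive €7, Q = 90. (Wedge: Pb − Ps = 18.)
Revenue = t · Q = 18 · 90 = €1620.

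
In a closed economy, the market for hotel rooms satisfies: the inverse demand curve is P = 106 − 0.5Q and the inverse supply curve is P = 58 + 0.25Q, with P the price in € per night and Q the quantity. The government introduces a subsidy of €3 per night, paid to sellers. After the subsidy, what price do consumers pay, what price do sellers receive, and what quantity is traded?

Consumers pay €72; sellers receive €75; quantity = 68.

Inverting to Q(P) form: Qd = 212 − 2P; Qs = 4P − 232.
Without the subsidy, 212 − 2P = 4P − 232 gives 6P = 444, so P* = €74 and Q* = 64.
With a per-unit subsidy paid to sellers, each receives P + 3 per unit sold, so supply becomes Qs = 4(P + 3) − 232.
New equilibrium: consumers pay €72, sellers receive €75, Q = 68. (Wedge: Pb − Ps = −3.)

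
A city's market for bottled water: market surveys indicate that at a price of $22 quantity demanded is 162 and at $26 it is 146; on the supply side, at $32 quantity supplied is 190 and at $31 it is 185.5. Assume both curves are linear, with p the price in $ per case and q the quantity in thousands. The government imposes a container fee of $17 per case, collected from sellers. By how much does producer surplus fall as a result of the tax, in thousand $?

Producer surplus falls by $1088 thousand.

Demand slope: (146 − 162)/(26 − 22) = -4, so qd = 250 − 4p.
Supply slope: (185.5 − 190)/(31 − 32) = 4.5, so qs = 4.5p + 46.
Before the tax: set 250 − 4p = 4.5p + 46 → p* = $24, q* = 154.
With the tax collected from sellers, supply shifts: qs = 4.5(p − 17) + 46.
New equilibrium: consumers pay $33, sellers receive $16, q = 118. (Wedge: pb − ps = 17.)
ΔPS is the trapezoid between Q = 118 and Q = 154 of height $8: ½ · (154 + 118) · 8 = $1088.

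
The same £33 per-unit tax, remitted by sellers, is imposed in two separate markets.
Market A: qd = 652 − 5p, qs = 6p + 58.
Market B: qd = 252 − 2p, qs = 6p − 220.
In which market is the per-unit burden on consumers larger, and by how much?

Market B, by £6.75.

Market A: pre-tax p* = £54, q* = 382; post-tax q = 292; per-unit burden on consumers = £18.
Market B: pre-tax p* = £59, q* = 134; post-tax q = 84.5; per-unit burden on consumers = £24.75.
Difference: £18 vs £24.75 → market B is larger by £6.75.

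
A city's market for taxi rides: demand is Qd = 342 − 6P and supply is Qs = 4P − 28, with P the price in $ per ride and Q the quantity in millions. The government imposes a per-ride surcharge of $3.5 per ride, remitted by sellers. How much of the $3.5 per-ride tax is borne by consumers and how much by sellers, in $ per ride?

Before the tax: set 342 − 6P = 4P − 28 → P* = $37, Q* = 120.
With the tax collected from sellers, supply shifts: Qs = 4(P − 3.5) − 28.
New equilibrium: consumers pay $38.4, sellers receive $34.9, Q = 111.6. (Wedge: Pb − Ps = 3.5.)
Burden on consumers: $1.4; on sellers: $2.1. (They sum to $3.5.)
The less price-elastic side of the market bears the larger share of a per-unit tax.

Consumers bear $1.4 per ride; sellers bear $2.1 per ride.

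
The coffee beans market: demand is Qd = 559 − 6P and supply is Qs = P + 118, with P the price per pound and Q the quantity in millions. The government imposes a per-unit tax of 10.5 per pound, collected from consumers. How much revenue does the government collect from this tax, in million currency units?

Without the tax, 559 − 6P = P + 118 gives 7P = 441, so P* = 63 and Q* = 181.
With the tax collected from consumers, demand (in seller-price terms) shifts: Qd = 559 − 6(P + 10.5).
New equilibrium: consumers pay 64.5, sellers receive 54, Q = 172. (Wedge: Pb − Ps = 10.5.)
Revenue = t · Q = 10.5 · 172 = 1806.

Tax revenue = 1806 million.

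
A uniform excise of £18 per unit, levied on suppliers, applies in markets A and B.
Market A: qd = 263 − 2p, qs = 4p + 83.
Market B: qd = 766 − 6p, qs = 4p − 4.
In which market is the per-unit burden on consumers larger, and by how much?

Market A, by £4.8.

Market A: pre-tax p* = £30, q* = 203; post-tax q = 179; per-unit burden on consumers = £12.
Market B: pre-tax p* = £77, q* = 304; post-tax q = 260.8; per-unit burden on consumers = £7.2.
Difference: £12 vs £7.2 → market A is larger by £4.8.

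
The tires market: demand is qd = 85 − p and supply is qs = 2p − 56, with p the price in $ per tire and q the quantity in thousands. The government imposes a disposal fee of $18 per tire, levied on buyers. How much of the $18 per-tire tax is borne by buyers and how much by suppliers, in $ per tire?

Without the tax, 85 − p = 2p − 56 gives 3p = 141, so p* = $47 and q* = 38.
With the tax collected from buyers, demand (in seller-price terms) shifts: qd = 85 − (p + 18).
New equilibrium: buyers pay $59, suppliers receive $41, q = 26. (Wedge: pb − ps = 18.)
Burden on buyers: $12; on suppliers: $6. (They sum to $18.)

Buyers bear $12 per tire; suppliers bear $6 per tire.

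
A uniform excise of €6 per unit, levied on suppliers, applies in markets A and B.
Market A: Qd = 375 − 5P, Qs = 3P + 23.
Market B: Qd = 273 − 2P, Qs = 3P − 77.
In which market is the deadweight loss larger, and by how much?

Market A, by €12.15.

Market A: pre-tax P* = €44, Q* = 155; post-tax Q = 143.75; deadweight loss = €33.75.
Market B: pre-tax P* = €70, Q* = 133; post-tax Q = 125.8; deadweight loss = €21.6.
Difference: €33.75 vs €21.6 → market A is larger by €12.15.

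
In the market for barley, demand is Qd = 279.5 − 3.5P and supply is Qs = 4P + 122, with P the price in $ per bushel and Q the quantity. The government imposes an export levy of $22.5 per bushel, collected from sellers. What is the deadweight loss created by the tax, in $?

Before the tax: set 279.5 − 3.5P = 4P + 122 → P* = $21, Q* = 206.
With the tax collected from sellers, supply shifts: Qs = 4(P − 22.5) + 122.
New equilibrium: buyers pay $33, sellers receive $10.5, Q = 164. (Wedge: Pb − Ps = 22.5.)
Quantity falls by |ΔQ| = |206 − 164| = 42.
DWL = ½ · t · |ΔQ| = ½ · 22.5 · 42 = $472.5.

Deadweight loss = $472.5.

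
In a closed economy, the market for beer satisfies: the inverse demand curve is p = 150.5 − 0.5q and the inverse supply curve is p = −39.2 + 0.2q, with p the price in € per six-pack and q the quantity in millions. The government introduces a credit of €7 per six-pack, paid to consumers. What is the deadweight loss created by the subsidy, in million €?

Deadweight loss = €35 million.

Inverting to q(p) form: qd = 301 − 2p; qs = 5p + 196.
Without the subsidy, 301 − 2p = 5p + 196 gives 7p = 105, so p* = €15 and q* = 271.
With a per-unit subsidy paid to consumers, each effectively pays p − 7, so demand becomes qd = 301 − 2(p − 7).
Solving gives q = 281 with consumers paying €10 and producers receiving €17 (the €7 wedge).
Quantity rises by |ΔQ| = |271 − 281| = 10.
DWL = ½ · t · |ΔQ| = ½ · 7 · 10 = €35.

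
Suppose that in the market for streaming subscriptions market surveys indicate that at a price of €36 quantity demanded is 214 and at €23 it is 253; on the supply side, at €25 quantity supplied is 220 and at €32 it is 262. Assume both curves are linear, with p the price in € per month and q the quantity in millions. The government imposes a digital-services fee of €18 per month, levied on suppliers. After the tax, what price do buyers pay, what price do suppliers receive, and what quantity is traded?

Demand slope: (253 − 214)/(23 − 36) = -3, so qd = 322 − 3p.
Supply slope: (262 − 220)/(32 − 25) = 6, so qs = 6p + 70.
Without the tax, 322 − 3p = 6p + 70 gives 9p = 252, so p* = €28 and q* = 238.
With the tax collected from suppliers, supply shifts: qs = 6(p − 18) + 70.
New equilibrium: buyers pay €40, suppliers receive €22, q = 202. (Wedge: pb − ps = 18.)

Buyers pay €40; suppliers receive €22; quantity = 202.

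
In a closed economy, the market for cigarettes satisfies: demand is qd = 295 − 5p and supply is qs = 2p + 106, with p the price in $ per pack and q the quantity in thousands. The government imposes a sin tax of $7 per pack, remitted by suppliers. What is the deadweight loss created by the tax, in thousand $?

Before the tax: set 295 − 5p = 2p + 106 → p* = $27, q* = 160.
With the tax collected from suppliers, supply shifts: qs = 2(p − 7) + 106.
Solving gives q = 150 with buyers paying $29 and suppliers receiving $22 (the $7 wedge).
Quantity falls by |ΔQ| = |160 − 150| = 10.
DWL = ½ · t · |ΔQ| = ½ · 7 · 10 = $35.

Deadweight loss = $35 thousand.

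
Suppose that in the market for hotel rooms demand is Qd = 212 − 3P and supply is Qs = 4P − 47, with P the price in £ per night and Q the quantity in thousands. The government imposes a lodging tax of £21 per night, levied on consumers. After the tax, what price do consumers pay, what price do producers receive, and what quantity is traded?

Consumers pay £49; producers receive £28; quantity = 65.

Before the tax: set 212 − 3P = 4P − 47 → P* = £37, Q* = 101.
With the tax collected from consumers, demand (in seller-price terms) shifts: Qd = 212 − 3(P + 21).
New equilibrium: consumers pay £49, producers receive £28, Q = 65. (Wedge: Pb − Ps = 21.)
The less price-elastic side of the market bears the larger share of a per-unit tax.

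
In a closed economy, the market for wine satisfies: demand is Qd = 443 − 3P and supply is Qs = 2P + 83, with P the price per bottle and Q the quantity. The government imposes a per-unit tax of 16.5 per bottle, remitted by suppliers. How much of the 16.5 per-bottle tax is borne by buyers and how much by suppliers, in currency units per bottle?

Before the tax: set 443 − 3P = 2P + 83 → P* = 72, Q* = 227.
With the tax collected from suppliers, supply shifts: Qs = 2(P − 16.5) + 83.
Solving gives Q = 207.2 with buyers paying 78.6 and suppliers receiving 62.1 (the 16.5 wedge).
Burden on buyers: 6.6; on suppliers: 9.9. (They sum to 16.5.)
The less price-elastic side of the market bears the larger share of a per-unit tax.

Buyers bear 6.6 per bottle; suppliers bear 9.9 per bottle.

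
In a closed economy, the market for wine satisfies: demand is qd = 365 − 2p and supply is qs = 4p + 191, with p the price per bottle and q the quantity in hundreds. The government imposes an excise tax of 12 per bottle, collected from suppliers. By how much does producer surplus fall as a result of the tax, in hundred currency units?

Producer surplus falls by 1196 hundred.

Without the tax, 365 − 2p = 4p + 191 gives 6p = 174, so p* = 29 and q* = 307.
With the tax collected from suppliers, supply shifts: qs = 4(p − 12) + 191.
New equilibrium: buyers pay 37, suppliers receive 25, q = 291. (Wedge: pb − ps = 12.)
ΔPS is the trapezoid between Q = 291 and Q = 307 of height 4: ½ · (307 + 291) · 4 = 1196.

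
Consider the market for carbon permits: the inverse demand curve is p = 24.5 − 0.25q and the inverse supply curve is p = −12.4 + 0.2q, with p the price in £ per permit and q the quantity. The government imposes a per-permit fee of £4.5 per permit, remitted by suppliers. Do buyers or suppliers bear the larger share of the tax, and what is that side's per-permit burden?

Inverting to q(p) form: qd = 98 − 4p; qs = 5p + 62.
Before the tax: set 98 − 4p = 5p + 62 → p* = £4, q* = 82.
With the tax collected from suppliers, supply shifts: qs = 5(p − 4.5) + 62.
New equilibrium: buyers pay £6.5, suppliers receive £2, q = 72. (Wedge: pb − ps = 4.5.)
Per-permit burden: buyers £2.5, suppliers £2.
Buyers take the larger share because demand is less price-elastic here (demand slope 4 vs supply slope 5).

Buyers bear the larger share: £2.5 per permit.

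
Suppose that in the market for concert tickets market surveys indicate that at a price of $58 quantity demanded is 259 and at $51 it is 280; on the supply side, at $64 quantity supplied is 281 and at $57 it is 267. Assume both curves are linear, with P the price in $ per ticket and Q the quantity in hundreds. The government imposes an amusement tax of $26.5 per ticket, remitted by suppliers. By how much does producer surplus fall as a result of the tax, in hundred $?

Demand slope: (280 − 259)/(51 − 58) = -3, so Qd = 433 − 3P.
Supply slope: (267 − 281)/(57 − 64) = 2, so Qs = 2P + 153.
Without the tax, 433 − 3P = 2P + 153 gives 5P = 280, so P* = $56 and Q* = 265.
With the tax collected from suppliers, supply shifts: Qs = 2(P − 26.5) + 153.
Solving gives Q = 233.2 with buyers paying $66.6 and suppliers receiving $40.1 (the $26.5 wedge).
ΔPS is the trapezoid between Q = 233.2 and Q = 265 of height $15.9: ½ · (265 + 233.2) · 15.9 = $3960.69.

Producer surplus falls by $3960.69 hundred.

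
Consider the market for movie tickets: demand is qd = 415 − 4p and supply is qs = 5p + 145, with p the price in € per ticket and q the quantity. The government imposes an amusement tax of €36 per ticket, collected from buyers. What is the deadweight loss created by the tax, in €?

Without the tax, 415 − 4p = 5p + 145 gives 9p = 270, so p* = €30 and q* = 295.
With the tax collected from buyers, demand (in seller-price terms) shifts: qd = 415 − 4(p + 36).
Solving gives q = 215 with buyers paying €50 and sellers receiving €14 (the €36 wedge).
Quantity falls by |ΔQ| = |295 − 215| = 80.
DWL = ½ · t · |ΔQ| = ½ · 36 · 80 = €1440.

Deadweight loss = €1440.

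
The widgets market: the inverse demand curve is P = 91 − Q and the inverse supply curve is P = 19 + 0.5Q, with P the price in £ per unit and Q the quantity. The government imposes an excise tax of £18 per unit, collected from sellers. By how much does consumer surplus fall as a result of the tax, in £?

Consumer surplus falls by £504.

Rewrite in direct form: Qd = 91 − P and Qs = 2P − 38.
Before the tax: set 91 − P = 2P − 38 → P* = £43, Q* = 48.
With the tax collected from sellers, supply shifts: Qs = 2(P − 18) − 38.
New equilibrium: consumers pay £55, sellers receive £37, Q = 36. (Wedge: Pb − Ps = 18.)
ΔCS is the trapezoid between Q = 36 and Q = 48 of height £12: ½ · (48 + 36) · 12 = £504.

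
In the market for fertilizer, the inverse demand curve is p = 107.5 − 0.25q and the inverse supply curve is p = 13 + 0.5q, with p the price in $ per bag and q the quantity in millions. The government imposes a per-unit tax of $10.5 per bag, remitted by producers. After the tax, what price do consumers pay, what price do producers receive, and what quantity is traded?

Consumers pay $79.5; producers receive $69; quantity = 112.

Rewrite in direct form: qd = 430 − 4p and qs = 2p − 26.
Without the tax, 430 − 4p = 2p − 26 gives 6p = 456, so p* = $76 and q* = 126.
With the tax collected from producers, supply shifts: qs = 2(p − 10.5) − 26.
New equilibrium: consumers pay $79.5, producers receive $69, q = 112. (Wedge: pb − ps = 10.5.)
The less price-elastic side of the market bears the larger share of a per-unit tax.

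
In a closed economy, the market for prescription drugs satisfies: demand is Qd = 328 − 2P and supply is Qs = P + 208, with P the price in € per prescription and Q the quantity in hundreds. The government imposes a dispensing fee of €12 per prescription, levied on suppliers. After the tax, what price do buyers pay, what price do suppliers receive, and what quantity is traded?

Without the tax, 328 − 2P = P + 208 gives 3P = 120, so P* = €40 and Q* = 248.
With the tax collected from suppliers, supply shifts: Qs = (P − 12) + 208.
New equilibrium: buyers pay €44, suppliers receive €32, Q = 240. (Wedge: Pb − Ps = 12.)

Buyers pay €44; suppliers receive €32; quantity = 240.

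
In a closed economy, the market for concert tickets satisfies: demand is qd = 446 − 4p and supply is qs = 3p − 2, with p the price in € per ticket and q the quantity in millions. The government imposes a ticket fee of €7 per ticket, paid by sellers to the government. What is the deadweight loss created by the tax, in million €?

Deadweight loss = €42 million.

Without the tax, 446 − 4p = 3p − 2 gives 7p = 448, so p* = €64 and q* = 190.
With the tax collected from sellers, supply shifts: qs = 3(p − 7) − 2.
New equilibrium: buyers pay €67, sellers receive €60, q = 178. (Wedge: pb − ps = 7.)
Quantity falls by |ΔQ| = |190 − 178| = 12.
DWL = ½ · t · |ΔQ| = ½ · 7 · 12 = €42.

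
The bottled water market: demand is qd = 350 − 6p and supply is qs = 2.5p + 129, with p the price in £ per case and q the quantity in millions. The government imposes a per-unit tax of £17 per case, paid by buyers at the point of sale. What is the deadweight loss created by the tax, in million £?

Deadweight loss = £255 million.

Without the tax, 350 − 6p = 2.5p + 129 gives 8.5p = 221, so p* = £26 and q* = 194.
With the tax collected from buyers, demand (in seller-price terms) shifts: qd = 350 − 6(p + 17).
Solving gives q = 164 with buyers paying £31 and sellers receiving £14 (the £17 wedge).
Quantity falls by |ΔQ| = |194 − 164| = 30.
DWL = ½ · t · |ΔQ| = ½ · 17 · 30 = £255.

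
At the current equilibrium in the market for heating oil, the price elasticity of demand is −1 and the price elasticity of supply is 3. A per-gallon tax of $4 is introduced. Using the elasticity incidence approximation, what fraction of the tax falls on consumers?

Incidence ratio: consumers' share ≈ εs / (εs + |εd|) = 3 / (3 + 1) = 0.75.
Supply is the more elastic side, so consumers bear the larger share.

Consumers' share ≈ 0.75.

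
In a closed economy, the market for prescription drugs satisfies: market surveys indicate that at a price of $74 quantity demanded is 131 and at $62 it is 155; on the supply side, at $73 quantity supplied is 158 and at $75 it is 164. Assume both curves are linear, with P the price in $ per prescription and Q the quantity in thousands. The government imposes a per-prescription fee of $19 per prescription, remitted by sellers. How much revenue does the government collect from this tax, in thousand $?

Demand slope: (155 − 131)/(62 − 74) = -2, so Qd = 279 − 2P.
Supply slope: (164 − 158)/(75 − 73) = 3, so Qs = 3P − 61.
Without the tax, 279 − 2P = 3P − 61 gives 5P = 340, so P* = $68 and Q* = 143.
With the tax collected from sellers, supply shifts: Qs = 3(P − 19) − 61.
New equilibrium: consumers pay $79.4, sellers receive $60.4, Q = 120.2. (Wedge: Pb − Ps = 19.)
Revenue = t · Q = 19 · 120.2 = $2283.8.

Tax revenue = $2283.8 thousand.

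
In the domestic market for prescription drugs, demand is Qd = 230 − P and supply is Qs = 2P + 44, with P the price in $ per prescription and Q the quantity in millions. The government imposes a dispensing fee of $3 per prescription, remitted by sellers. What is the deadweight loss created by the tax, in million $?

Before the tax: set 230 − P = 2P + 44 → P* = $62, Q* = 168.
With the tax collected from sellers, supply shifts: Qs = 2(P − 3) + 44.
Solving gives Q = 166 with buyers paying $64 and sellers receiving $61 (the $3 wedge).
Quantity falls by |ΔQ| = |168 − 166| = 2.
DWL = ½ · t · |ΔQ| = ½ · 3 · 2 = $3.

Deadweight loss = $3 million.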